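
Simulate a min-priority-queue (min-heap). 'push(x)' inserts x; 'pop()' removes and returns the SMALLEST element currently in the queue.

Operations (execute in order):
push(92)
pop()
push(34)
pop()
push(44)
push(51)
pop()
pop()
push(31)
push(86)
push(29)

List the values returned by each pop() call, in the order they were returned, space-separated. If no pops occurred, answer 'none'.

Answer: 92 34 44 51

Derivation:
push(92): heap contents = [92]
pop() → 92: heap contents = []
push(34): heap contents = [34]
pop() → 34: heap contents = []
push(44): heap contents = [44]
push(51): heap contents = [44, 51]
pop() → 44: heap contents = [51]
pop() → 51: heap contents = []
push(31): heap contents = [31]
push(86): heap contents = [31, 86]
push(29): heap contents = [29, 31, 86]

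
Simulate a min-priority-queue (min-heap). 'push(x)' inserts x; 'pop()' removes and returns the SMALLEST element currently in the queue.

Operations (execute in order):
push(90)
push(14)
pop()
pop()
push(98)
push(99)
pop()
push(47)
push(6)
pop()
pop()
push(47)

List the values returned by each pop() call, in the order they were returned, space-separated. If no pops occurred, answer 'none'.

push(90): heap contents = [90]
push(14): heap contents = [14, 90]
pop() → 14: heap contents = [90]
pop() → 90: heap contents = []
push(98): heap contents = [98]
push(99): heap contents = [98, 99]
pop() → 98: heap contents = [99]
push(47): heap contents = [47, 99]
push(6): heap contents = [6, 47, 99]
pop() → 6: heap contents = [47, 99]
pop() → 47: heap contents = [99]
push(47): heap contents = [47, 99]

Answer: 14 90 98 6 47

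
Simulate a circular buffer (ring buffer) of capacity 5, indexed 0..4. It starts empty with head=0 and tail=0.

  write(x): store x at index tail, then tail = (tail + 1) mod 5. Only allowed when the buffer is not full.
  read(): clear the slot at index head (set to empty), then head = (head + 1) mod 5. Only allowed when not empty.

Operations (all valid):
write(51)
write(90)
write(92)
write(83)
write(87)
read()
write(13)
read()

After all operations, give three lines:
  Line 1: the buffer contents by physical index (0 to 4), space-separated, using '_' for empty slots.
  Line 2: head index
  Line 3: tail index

Answer: 13 _ 92 83 87
2
1

Derivation:
write(51): buf=[51 _ _ _ _], head=0, tail=1, size=1
write(90): buf=[51 90 _ _ _], head=0, tail=2, size=2
write(92): buf=[51 90 92 _ _], head=0, tail=3, size=3
write(83): buf=[51 90 92 83 _], head=0, tail=4, size=4
write(87): buf=[51 90 92 83 87], head=0, tail=0, size=5
read(): buf=[_ 90 92 83 87], head=1, tail=0, size=4
write(13): buf=[13 90 92 83 87], head=1, tail=1, size=5
read(): buf=[13 _ 92 83 87], head=2, tail=1, size=4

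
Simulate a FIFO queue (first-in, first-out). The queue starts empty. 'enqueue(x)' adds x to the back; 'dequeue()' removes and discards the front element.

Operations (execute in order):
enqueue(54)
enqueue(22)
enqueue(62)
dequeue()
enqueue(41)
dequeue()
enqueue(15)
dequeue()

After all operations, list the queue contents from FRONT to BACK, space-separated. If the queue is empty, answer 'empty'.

Answer: 41 15

Derivation:
enqueue(54): [54]
enqueue(22): [54, 22]
enqueue(62): [54, 22, 62]
dequeue(): [22, 62]
enqueue(41): [22, 62, 41]
dequeue(): [62, 41]
enqueue(15): [62, 41, 15]
dequeue(): [41, 15]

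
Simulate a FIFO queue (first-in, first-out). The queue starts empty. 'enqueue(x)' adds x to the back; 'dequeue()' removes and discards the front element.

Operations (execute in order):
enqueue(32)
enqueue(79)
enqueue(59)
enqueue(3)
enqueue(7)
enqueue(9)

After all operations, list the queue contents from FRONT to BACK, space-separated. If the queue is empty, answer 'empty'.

Answer: 32 79 59 3 7 9

Derivation:
enqueue(32): [32]
enqueue(79): [32, 79]
enqueue(59): [32, 79, 59]
enqueue(3): [32, 79, 59, 3]
enqueue(7): [32, 79, 59, 3, 7]
enqueue(9): [32, 79, 59, 3, 7, 9]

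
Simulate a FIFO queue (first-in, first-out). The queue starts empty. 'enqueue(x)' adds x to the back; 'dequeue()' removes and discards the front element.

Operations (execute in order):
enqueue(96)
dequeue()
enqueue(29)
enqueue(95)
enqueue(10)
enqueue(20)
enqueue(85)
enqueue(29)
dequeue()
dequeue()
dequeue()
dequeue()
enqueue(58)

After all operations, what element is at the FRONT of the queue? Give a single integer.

Answer: 85

Derivation:
enqueue(96): queue = [96]
dequeue(): queue = []
enqueue(29): queue = [29]
enqueue(95): queue = [29, 95]
enqueue(10): queue = [29, 95, 10]
enqueue(20): queue = [29, 95, 10, 20]
enqueue(85): queue = [29, 95, 10, 20, 85]
enqueue(29): queue = [29, 95, 10, 20, 85, 29]
dequeue(): queue = [95, 10, 20, 85, 29]
dequeue(): queue = [10, 20, 85, 29]
dequeue(): queue = [20, 85, 29]
dequeue(): queue = [85, 29]
enqueue(58): queue = [85, 29, 58]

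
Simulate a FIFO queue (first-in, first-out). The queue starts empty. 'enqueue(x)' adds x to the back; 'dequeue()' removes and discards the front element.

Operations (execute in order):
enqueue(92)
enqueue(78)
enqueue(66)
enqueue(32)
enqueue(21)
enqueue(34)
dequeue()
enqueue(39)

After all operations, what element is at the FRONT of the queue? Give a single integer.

enqueue(92): queue = [92]
enqueue(78): queue = [92, 78]
enqueue(66): queue = [92, 78, 66]
enqueue(32): queue = [92, 78, 66, 32]
enqueue(21): queue = [92, 78, 66, 32, 21]
enqueue(34): queue = [92, 78, 66, 32, 21, 34]
dequeue(): queue = [78, 66, 32, 21, 34]
enqueue(39): queue = [78, 66, 32, 21, 34, 39]

Answer: 78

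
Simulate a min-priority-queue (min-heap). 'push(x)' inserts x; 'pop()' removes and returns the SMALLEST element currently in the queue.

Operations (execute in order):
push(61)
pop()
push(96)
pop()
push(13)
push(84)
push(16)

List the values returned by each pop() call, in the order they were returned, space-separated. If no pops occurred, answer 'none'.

push(61): heap contents = [61]
pop() → 61: heap contents = []
push(96): heap contents = [96]
pop() → 96: heap contents = []
push(13): heap contents = [13]
push(84): heap contents = [13, 84]
push(16): heap contents = [13, 16, 84]

Answer: 61 96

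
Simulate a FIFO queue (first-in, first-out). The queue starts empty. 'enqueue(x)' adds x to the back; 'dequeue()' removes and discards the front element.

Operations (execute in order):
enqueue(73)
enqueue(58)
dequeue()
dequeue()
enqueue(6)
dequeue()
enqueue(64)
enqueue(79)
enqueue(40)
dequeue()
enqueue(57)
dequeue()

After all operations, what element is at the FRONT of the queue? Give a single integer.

Answer: 40

Derivation:
enqueue(73): queue = [73]
enqueue(58): queue = [73, 58]
dequeue(): queue = [58]
dequeue(): queue = []
enqueue(6): queue = [6]
dequeue(): queue = []
enqueue(64): queue = [64]
enqueue(79): queue = [64, 79]
enqueue(40): queue = [64, 79, 40]
dequeue(): queue = [79, 40]
enqueue(57): queue = [79, 40, 57]
dequeue(): queue = [40, 57]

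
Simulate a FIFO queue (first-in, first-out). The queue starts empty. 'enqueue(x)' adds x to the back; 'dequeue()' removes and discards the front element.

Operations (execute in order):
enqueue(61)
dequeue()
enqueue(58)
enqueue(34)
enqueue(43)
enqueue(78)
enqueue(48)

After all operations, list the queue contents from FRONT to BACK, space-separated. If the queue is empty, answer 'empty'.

Answer: 58 34 43 78 48

Derivation:
enqueue(61): [61]
dequeue(): []
enqueue(58): [58]
enqueue(34): [58, 34]
enqueue(43): [58, 34, 43]
enqueue(78): [58, 34, 43, 78]
enqueue(48): [58, 34, 43, 78, 48]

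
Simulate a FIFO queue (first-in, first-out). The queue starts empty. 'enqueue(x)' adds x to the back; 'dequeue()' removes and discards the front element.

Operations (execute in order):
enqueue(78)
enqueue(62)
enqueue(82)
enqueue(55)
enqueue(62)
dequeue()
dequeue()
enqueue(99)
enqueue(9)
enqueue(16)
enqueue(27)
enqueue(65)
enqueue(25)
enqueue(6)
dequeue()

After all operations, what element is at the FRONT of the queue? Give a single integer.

Answer: 55

Derivation:
enqueue(78): queue = [78]
enqueue(62): queue = [78, 62]
enqueue(82): queue = [78, 62, 82]
enqueue(55): queue = [78, 62, 82, 55]
enqueue(62): queue = [78, 62, 82, 55, 62]
dequeue(): queue = [62, 82, 55, 62]
dequeue(): queue = [82, 55, 62]
enqueue(99): queue = [82, 55, 62, 99]
enqueue(9): queue = [82, 55, 62, 99, 9]
enqueue(16): queue = [82, 55, 62, 99, 9, 16]
enqueue(27): queue = [82, 55, 62, 99, 9, 16, 27]
enqueue(65): queue = [82, 55, 62, 99, 9, 16, 27, 65]
enqueue(25): queue = [82, 55, 62, 99, 9, 16, 27, 65, 25]
enqueue(6): queue = [82, 55, 62, 99, 9, 16, 27, 65, 25, 6]
dequeue(): queue = [55, 62, 99, 9, 16, 27, 65, 25, 6]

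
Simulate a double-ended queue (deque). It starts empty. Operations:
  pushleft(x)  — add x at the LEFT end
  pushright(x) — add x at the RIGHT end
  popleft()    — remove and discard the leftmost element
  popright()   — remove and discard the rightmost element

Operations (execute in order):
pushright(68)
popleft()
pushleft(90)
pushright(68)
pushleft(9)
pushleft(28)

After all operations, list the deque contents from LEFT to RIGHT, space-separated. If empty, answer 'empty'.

pushright(68): [68]
popleft(): []
pushleft(90): [90]
pushright(68): [90, 68]
pushleft(9): [9, 90, 68]
pushleft(28): [28, 9, 90, 68]

Answer: 28 9 90 68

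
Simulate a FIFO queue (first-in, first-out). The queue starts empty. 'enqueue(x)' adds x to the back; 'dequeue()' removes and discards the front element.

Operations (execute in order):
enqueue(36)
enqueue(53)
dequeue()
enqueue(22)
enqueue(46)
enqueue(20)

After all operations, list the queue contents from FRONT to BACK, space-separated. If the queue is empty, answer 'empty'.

Answer: 53 22 46 20

Derivation:
enqueue(36): [36]
enqueue(53): [36, 53]
dequeue(): [53]
enqueue(22): [53, 22]
enqueue(46): [53, 22, 46]
enqueue(20): [53, 22, 46, 20]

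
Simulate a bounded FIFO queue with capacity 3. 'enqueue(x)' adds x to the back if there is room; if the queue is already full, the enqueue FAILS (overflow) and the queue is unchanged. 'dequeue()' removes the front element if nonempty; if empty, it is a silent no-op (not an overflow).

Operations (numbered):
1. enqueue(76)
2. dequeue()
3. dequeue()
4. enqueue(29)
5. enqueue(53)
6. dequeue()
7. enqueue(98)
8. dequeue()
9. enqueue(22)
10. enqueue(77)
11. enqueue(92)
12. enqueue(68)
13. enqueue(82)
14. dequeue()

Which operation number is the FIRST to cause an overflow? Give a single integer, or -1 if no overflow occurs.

1. enqueue(76): size=1
2. dequeue(): size=0
3. dequeue(): empty, no-op, size=0
4. enqueue(29): size=1
5. enqueue(53): size=2
6. dequeue(): size=1
7. enqueue(98): size=2
8. dequeue(): size=1
9. enqueue(22): size=2
10. enqueue(77): size=3
11. enqueue(92): size=3=cap → OVERFLOW (fail)
12. enqueue(68): size=3=cap → OVERFLOW (fail)
13. enqueue(82): size=3=cap → OVERFLOW (fail)
14. dequeue(): size=2

Answer: 11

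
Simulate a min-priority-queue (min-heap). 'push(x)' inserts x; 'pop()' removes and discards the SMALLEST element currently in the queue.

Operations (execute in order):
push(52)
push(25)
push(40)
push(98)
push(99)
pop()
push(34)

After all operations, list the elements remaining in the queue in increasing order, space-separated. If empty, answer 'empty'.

Answer: 34 40 52 98 99

Derivation:
push(52): heap contents = [52]
push(25): heap contents = [25, 52]
push(40): heap contents = [25, 40, 52]
push(98): heap contents = [25, 40, 52, 98]
push(99): heap contents = [25, 40, 52, 98, 99]
pop() → 25: heap contents = [40, 52, 98, 99]
push(34): heap contents = [34, 40, 52, 98, 99]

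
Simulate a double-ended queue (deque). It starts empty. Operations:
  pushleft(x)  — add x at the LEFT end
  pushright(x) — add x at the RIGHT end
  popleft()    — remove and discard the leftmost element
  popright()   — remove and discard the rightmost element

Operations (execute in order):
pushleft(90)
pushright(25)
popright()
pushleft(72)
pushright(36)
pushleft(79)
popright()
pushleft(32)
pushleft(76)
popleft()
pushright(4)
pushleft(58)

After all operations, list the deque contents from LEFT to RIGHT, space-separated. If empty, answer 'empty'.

Answer: 58 32 79 72 90 4

Derivation:
pushleft(90): [90]
pushright(25): [90, 25]
popright(): [90]
pushleft(72): [72, 90]
pushright(36): [72, 90, 36]
pushleft(79): [79, 72, 90, 36]
popright(): [79, 72, 90]
pushleft(32): [32, 79, 72, 90]
pushleft(76): [76, 32, 79, 72, 90]
popleft(): [32, 79, 72, 90]
pushright(4): [32, 79, 72, 90, 4]
pushleft(58): [58, 32, 79, 72, 90, 4]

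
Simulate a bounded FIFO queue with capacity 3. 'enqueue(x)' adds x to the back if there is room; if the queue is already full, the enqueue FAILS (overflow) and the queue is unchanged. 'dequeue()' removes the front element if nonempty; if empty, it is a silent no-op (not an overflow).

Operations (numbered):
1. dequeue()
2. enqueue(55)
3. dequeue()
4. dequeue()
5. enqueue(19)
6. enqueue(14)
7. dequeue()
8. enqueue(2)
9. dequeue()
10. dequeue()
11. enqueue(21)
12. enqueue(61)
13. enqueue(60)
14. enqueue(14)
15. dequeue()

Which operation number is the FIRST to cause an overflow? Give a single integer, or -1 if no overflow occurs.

1. dequeue(): empty, no-op, size=0
2. enqueue(55): size=1
3. dequeue(): size=0
4. dequeue(): empty, no-op, size=0
5. enqueue(19): size=1
6. enqueue(14): size=2
7. dequeue(): size=1
8. enqueue(2): size=2
9. dequeue(): size=1
10. dequeue(): size=0
11. enqueue(21): size=1
12. enqueue(61): size=2
13. enqueue(60): size=3
14. enqueue(14): size=3=cap → OVERFLOW (fail)
15. dequeue(): size=2

Answer: 14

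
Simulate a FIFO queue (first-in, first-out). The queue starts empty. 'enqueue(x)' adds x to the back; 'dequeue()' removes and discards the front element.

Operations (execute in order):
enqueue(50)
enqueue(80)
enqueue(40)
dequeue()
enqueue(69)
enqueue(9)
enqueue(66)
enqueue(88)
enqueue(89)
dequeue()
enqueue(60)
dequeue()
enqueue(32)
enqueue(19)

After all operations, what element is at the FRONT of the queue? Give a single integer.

Answer: 69

Derivation:
enqueue(50): queue = [50]
enqueue(80): queue = [50, 80]
enqueue(40): queue = [50, 80, 40]
dequeue(): queue = [80, 40]
enqueue(69): queue = [80, 40, 69]
enqueue(9): queue = [80, 40, 69, 9]
enqueue(66): queue = [80, 40, 69, 9, 66]
enqueue(88): queue = [80, 40, 69, 9, 66, 88]
enqueue(89): queue = [80, 40, 69, 9, 66, 88, 89]
dequeue(): queue = [40, 69, 9, 66, 88, 89]
enqueue(60): queue = [40, 69, 9, 66, 88, 89, 60]
dequeue(): queue = [69, 9, 66, 88, 89, 60]
enqueue(32): queue = [69, 9, 66, 88, 89, 60, 32]
enqueue(19): queue = [69, 9, 66, 88, 89, 60, 32, 19]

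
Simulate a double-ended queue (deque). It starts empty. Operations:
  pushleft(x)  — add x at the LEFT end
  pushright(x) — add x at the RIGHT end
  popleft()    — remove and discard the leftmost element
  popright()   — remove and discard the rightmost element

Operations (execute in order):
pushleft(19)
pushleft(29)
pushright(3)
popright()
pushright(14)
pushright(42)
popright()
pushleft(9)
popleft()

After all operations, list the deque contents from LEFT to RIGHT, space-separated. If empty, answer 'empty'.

Answer: 29 19 14

Derivation:
pushleft(19): [19]
pushleft(29): [29, 19]
pushright(3): [29, 19, 3]
popright(): [29, 19]
pushright(14): [29, 19, 14]
pushright(42): [29, 19, 14, 42]
popright(): [29, 19, 14]
pushleft(9): [9, 29, 19, 14]
popleft(): [29, 19, 14]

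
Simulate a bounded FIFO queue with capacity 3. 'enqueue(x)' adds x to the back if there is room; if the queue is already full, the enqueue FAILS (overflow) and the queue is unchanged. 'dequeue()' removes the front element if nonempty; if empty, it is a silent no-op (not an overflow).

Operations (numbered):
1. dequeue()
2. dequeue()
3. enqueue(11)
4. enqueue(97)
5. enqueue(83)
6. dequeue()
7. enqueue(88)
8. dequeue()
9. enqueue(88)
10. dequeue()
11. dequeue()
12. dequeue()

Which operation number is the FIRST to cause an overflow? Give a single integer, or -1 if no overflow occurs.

1. dequeue(): empty, no-op, size=0
2. dequeue(): empty, no-op, size=0
3. enqueue(11): size=1
4. enqueue(97): size=2
5. enqueue(83): size=3
6. dequeue(): size=2
7. enqueue(88): size=3
8. dequeue(): size=2
9. enqueue(88): size=3
10. dequeue(): size=2
11. dequeue(): size=1
12. dequeue(): size=0

Answer: -1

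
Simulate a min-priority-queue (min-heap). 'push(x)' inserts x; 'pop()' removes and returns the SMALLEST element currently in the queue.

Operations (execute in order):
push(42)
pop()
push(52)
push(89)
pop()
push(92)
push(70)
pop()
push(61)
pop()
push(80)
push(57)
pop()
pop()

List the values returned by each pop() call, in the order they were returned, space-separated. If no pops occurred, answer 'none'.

push(42): heap contents = [42]
pop() → 42: heap contents = []
push(52): heap contents = [52]
push(89): heap contents = [52, 89]
pop() → 52: heap contents = [89]
push(92): heap contents = [89, 92]
push(70): heap contents = [70, 89, 92]
pop() → 70: heap contents = [89, 92]
push(61): heap contents = [61, 89, 92]
pop() → 61: heap contents = [89, 92]
push(80): heap contents = [80, 89, 92]
push(57): heap contents = [57, 80, 89, 92]
pop() → 57: heap contents = [80, 89, 92]
pop() → 80: heap contents = [89, 92]

Answer: 42 52 70 61 57 80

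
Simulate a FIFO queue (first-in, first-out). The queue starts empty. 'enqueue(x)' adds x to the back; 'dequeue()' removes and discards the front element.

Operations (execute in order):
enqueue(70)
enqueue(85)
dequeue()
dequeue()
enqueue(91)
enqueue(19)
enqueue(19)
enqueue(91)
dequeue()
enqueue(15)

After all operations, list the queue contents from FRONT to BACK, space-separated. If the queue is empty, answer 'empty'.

enqueue(70): [70]
enqueue(85): [70, 85]
dequeue(): [85]
dequeue(): []
enqueue(91): [91]
enqueue(19): [91, 19]
enqueue(19): [91, 19, 19]
enqueue(91): [91, 19, 19, 91]
dequeue(): [19, 19, 91]
enqueue(15): [19, 19, 91, 15]

Answer: 19 19 91 15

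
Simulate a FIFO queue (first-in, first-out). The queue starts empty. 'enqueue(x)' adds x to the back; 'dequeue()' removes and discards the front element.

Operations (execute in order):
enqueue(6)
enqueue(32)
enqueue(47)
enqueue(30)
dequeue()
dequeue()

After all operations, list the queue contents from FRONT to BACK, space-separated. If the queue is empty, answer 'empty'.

Answer: 47 30

Derivation:
enqueue(6): [6]
enqueue(32): [6, 32]
enqueue(47): [6, 32, 47]
enqueue(30): [6, 32, 47, 30]
dequeue(): [32, 47, 30]
dequeue(): [47, 30]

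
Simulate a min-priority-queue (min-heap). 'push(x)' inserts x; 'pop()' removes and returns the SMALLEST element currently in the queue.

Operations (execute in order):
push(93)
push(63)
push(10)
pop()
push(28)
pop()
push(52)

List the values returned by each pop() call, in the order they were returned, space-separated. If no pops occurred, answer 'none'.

Answer: 10 28

Derivation:
push(93): heap contents = [93]
push(63): heap contents = [63, 93]
push(10): heap contents = [10, 63, 93]
pop() → 10: heap contents = [63, 93]
push(28): heap contents = [28, 63, 93]
pop() → 28: heap contents = [63, 93]
push(52): heap contents = [52, 63, 93]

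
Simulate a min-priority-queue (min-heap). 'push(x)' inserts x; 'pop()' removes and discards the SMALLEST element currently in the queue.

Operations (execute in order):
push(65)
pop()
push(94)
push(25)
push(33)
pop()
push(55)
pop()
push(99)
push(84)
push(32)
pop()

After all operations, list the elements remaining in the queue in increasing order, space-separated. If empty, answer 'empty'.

push(65): heap contents = [65]
pop() → 65: heap contents = []
push(94): heap contents = [94]
push(25): heap contents = [25, 94]
push(33): heap contents = [25, 33, 94]
pop() → 25: heap contents = [33, 94]
push(55): heap contents = [33, 55, 94]
pop() → 33: heap contents = [55, 94]
push(99): heap contents = [55, 94, 99]
push(84): heap contents = [55, 84, 94, 99]
push(32): heap contents = [32, 55, 84, 94, 99]
pop() → 32: heap contents = [55, 84, 94, 99]

Answer: 55 84 94 99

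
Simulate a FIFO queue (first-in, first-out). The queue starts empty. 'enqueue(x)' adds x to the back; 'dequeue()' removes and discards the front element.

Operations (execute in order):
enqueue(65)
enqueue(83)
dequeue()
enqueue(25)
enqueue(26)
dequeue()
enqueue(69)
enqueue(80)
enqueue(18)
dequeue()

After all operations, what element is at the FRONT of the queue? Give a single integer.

Answer: 26

Derivation:
enqueue(65): queue = [65]
enqueue(83): queue = [65, 83]
dequeue(): queue = [83]
enqueue(25): queue = [83, 25]
enqueue(26): queue = [83, 25, 26]
dequeue(): queue = [25, 26]
enqueue(69): queue = [25, 26, 69]
enqueue(80): queue = [25, 26, 69, 80]
enqueue(18): queue = [25, 26, 69, 80, 18]
dequeue(): queue = [26, 69, 80, 18]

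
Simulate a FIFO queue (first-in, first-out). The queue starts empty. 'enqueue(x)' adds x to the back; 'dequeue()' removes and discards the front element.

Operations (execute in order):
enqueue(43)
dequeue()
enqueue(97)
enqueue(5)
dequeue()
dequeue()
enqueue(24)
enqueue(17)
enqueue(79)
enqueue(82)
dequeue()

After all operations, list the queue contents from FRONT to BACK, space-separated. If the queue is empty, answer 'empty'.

Answer: 17 79 82

Derivation:
enqueue(43): [43]
dequeue(): []
enqueue(97): [97]
enqueue(5): [97, 5]
dequeue(): [5]
dequeue(): []
enqueue(24): [24]
enqueue(17): [24, 17]
enqueue(79): [24, 17, 79]
enqueue(82): [24, 17, 79, 82]
dequeue(): [17, 79, 82]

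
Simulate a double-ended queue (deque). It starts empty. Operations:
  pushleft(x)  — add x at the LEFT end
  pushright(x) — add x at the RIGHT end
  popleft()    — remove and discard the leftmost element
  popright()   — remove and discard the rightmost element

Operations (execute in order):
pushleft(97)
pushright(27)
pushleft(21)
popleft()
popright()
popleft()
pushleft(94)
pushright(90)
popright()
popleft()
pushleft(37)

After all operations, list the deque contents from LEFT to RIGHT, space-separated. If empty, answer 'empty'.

Answer: 37

Derivation:
pushleft(97): [97]
pushright(27): [97, 27]
pushleft(21): [21, 97, 27]
popleft(): [97, 27]
popright(): [97]
popleft(): []
pushleft(94): [94]
pushright(90): [94, 90]
popright(): [94]
popleft(): []
pushleft(37): [37]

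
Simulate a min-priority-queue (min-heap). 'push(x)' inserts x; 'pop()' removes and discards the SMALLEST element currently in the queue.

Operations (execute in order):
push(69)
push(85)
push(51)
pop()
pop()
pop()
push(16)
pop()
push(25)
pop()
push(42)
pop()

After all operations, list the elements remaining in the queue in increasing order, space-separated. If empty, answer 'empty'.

Answer: empty

Derivation:
push(69): heap contents = [69]
push(85): heap contents = [69, 85]
push(51): heap contents = [51, 69, 85]
pop() → 51: heap contents = [69, 85]
pop() → 69: heap contents = [85]
pop() → 85: heap contents = []
push(16): heap contents = [16]
pop() → 16: heap contents = []
push(25): heap contents = [25]
pop() → 25: heap contents = []
push(42): heap contents = [42]
pop() → 42: heap contents = []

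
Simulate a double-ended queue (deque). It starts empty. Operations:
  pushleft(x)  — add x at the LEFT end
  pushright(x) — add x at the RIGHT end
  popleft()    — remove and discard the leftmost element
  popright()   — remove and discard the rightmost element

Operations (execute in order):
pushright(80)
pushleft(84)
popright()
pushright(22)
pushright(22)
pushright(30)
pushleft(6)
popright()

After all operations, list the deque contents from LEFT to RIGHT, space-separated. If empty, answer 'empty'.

Answer: 6 84 22 22

Derivation:
pushright(80): [80]
pushleft(84): [84, 80]
popright(): [84]
pushright(22): [84, 22]
pushright(22): [84, 22, 22]
pushright(30): [84, 22, 22, 30]
pushleft(6): [6, 84, 22, 22, 30]
popright(): [6, 84, 22, 22]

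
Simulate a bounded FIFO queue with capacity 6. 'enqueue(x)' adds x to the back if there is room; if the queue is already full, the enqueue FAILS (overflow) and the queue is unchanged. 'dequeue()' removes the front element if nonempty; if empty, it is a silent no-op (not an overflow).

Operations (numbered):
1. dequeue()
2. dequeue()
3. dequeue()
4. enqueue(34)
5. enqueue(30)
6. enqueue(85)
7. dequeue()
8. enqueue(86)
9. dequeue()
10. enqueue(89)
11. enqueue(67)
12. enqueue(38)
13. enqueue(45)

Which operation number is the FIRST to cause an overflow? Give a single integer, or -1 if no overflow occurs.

Answer: -1

Derivation:
1. dequeue(): empty, no-op, size=0
2. dequeue(): empty, no-op, size=0
3. dequeue(): empty, no-op, size=0
4. enqueue(34): size=1
5. enqueue(30): size=2
6. enqueue(85): size=3
7. dequeue(): size=2
8. enqueue(86): size=3
9. dequeue(): size=2
10. enqueue(89): size=3
11. enqueue(67): size=4
12. enqueue(38): size=5
13. enqueue(45): size=6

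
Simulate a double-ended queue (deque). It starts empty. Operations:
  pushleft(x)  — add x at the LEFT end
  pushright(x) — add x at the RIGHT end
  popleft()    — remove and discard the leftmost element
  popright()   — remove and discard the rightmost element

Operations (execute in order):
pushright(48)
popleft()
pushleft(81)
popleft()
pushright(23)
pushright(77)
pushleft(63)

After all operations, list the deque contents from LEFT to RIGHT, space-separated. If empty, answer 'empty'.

Answer: 63 23 77

Derivation:
pushright(48): [48]
popleft(): []
pushleft(81): [81]
popleft(): []
pushright(23): [23]
pushright(77): [23, 77]
pushleft(63): [63, 23, 77]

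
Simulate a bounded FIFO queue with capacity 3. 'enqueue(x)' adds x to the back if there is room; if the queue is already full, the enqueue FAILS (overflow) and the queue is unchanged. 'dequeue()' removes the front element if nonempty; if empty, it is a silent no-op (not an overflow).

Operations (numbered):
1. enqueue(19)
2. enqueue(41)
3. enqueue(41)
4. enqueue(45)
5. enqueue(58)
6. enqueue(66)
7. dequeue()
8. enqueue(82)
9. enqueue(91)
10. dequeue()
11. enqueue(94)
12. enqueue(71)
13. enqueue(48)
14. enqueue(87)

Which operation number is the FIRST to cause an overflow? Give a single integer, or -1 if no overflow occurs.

1. enqueue(19): size=1
2. enqueue(41): size=2
3. enqueue(41): size=3
4. enqueue(45): size=3=cap → OVERFLOW (fail)
5. enqueue(58): size=3=cap → OVERFLOW (fail)
6. enqueue(66): size=3=cap → OVERFLOW (fail)
7. dequeue(): size=2
8. enqueue(82): size=3
9. enqueue(91): size=3=cap → OVERFLOW (fail)
10. dequeue(): size=2
11. enqueue(94): size=3
12. enqueue(71): size=3=cap → OVERFLOW (fail)
13. enqueue(48): size=3=cap → OVERFLOW (fail)
14. enqueue(87): size=3=cap → OVERFLOW (fail)

Answer: 4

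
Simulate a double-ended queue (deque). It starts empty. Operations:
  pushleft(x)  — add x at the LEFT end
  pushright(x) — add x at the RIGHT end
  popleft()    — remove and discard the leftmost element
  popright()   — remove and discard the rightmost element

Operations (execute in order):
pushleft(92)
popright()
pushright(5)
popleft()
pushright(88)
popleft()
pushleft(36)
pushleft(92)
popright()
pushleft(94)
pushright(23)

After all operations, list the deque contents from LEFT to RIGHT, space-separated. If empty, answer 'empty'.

Answer: 94 92 23

Derivation:
pushleft(92): [92]
popright(): []
pushright(5): [5]
popleft(): []
pushright(88): [88]
popleft(): []
pushleft(36): [36]
pushleft(92): [92, 36]
popright(): [92]
pushleft(94): [94, 92]
pushright(23): [94, 92, 23]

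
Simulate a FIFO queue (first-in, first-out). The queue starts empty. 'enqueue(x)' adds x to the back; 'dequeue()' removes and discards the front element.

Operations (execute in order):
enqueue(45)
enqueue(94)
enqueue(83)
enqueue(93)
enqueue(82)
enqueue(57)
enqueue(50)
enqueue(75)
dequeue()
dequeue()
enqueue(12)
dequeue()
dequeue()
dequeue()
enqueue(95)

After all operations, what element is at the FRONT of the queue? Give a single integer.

Answer: 57

Derivation:
enqueue(45): queue = [45]
enqueue(94): queue = [45, 94]
enqueue(83): queue = [45, 94, 83]
enqueue(93): queue = [45, 94, 83, 93]
enqueue(82): queue = [45, 94, 83, 93, 82]
enqueue(57): queue = [45, 94, 83, 93, 82, 57]
enqueue(50): queue = [45, 94, 83, 93, 82, 57, 50]
enqueue(75): queue = [45, 94, 83, 93, 82, 57, 50, 75]
dequeue(): queue = [94, 83, 93, 82, 57, 50, 75]
dequeue(): queue = [83, 93, 82, 57, 50, 75]
enqueue(12): queue = [83, 93, 82, 57, 50, 75, 12]
dequeue(): queue = [93, 82, 57, 50, 75, 12]
dequeue(): queue = [82, 57, 50, 75, 12]
dequeue(): queue = [57, 50, 75, 12]
enqueue(95): queue = [57, 50, 75, 12, 95]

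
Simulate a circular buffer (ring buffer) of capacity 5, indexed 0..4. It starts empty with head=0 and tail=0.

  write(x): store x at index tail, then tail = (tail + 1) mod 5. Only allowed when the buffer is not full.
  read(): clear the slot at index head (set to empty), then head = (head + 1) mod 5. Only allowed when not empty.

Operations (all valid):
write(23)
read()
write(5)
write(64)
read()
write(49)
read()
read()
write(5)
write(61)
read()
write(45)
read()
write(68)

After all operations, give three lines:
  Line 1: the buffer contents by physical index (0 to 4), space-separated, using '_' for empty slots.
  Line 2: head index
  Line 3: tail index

write(23): buf=[23 _ _ _ _], head=0, tail=1, size=1
read(): buf=[_ _ _ _ _], head=1, tail=1, size=0
write(5): buf=[_ 5 _ _ _], head=1, tail=2, size=1
write(64): buf=[_ 5 64 _ _], head=1, tail=3, size=2
read(): buf=[_ _ 64 _ _], head=2, tail=3, size=1
write(49): buf=[_ _ 64 49 _], head=2, tail=4, size=2
read(): buf=[_ _ _ 49 _], head=3, tail=4, size=1
read(): buf=[_ _ _ _ _], head=4, tail=4, size=0
write(5): buf=[_ _ _ _ 5], head=4, tail=0, size=1
write(61): buf=[61 _ _ _ 5], head=4, tail=1, size=2
read(): buf=[61 _ _ _ _], head=0, tail=1, size=1
write(45): buf=[61 45 _ _ _], head=0, tail=2, size=2
read(): buf=[_ 45 _ _ _], head=1, tail=2, size=1
write(68): buf=[_ 45 68 _ _], head=1, tail=3, size=2

Answer: _ 45 68 _ _
1
3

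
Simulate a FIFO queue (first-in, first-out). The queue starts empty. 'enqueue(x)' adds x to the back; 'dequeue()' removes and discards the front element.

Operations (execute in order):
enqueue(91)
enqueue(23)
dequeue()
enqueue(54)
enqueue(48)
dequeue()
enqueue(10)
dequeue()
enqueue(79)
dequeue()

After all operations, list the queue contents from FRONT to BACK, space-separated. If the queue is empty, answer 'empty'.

enqueue(91): [91]
enqueue(23): [91, 23]
dequeue(): [23]
enqueue(54): [23, 54]
enqueue(48): [23, 54, 48]
dequeue(): [54, 48]
enqueue(10): [54, 48, 10]
dequeue(): [48, 10]
enqueue(79): [48, 10, 79]
dequeue(): [10, 79]

Answer: 10 79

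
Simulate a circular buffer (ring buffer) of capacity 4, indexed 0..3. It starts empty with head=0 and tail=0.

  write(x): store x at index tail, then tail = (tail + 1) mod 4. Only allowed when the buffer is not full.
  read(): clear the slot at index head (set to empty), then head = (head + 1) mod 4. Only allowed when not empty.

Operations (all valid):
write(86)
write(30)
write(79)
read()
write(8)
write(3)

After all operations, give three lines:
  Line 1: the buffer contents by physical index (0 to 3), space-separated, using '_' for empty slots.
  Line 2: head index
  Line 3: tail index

write(86): buf=[86 _ _ _], head=0, tail=1, size=1
write(30): buf=[86 30 _ _], head=0, tail=2, size=2
write(79): buf=[86 30 79 _], head=0, tail=3, size=3
read(): buf=[_ 30 79 _], head=1, tail=3, size=2
write(8): buf=[_ 30 79 8], head=1, tail=0, size=3
write(3): buf=[3 30 79 8], head=1, tail=1, size=4

Answer: 3 30 79 8
1
1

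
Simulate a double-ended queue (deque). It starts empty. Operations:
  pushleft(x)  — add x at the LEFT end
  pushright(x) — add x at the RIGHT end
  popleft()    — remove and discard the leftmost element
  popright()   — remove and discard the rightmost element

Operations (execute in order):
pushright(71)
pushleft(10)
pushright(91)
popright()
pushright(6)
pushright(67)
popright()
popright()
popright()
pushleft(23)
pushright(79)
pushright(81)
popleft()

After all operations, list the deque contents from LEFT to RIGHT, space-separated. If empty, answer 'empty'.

pushright(71): [71]
pushleft(10): [10, 71]
pushright(91): [10, 71, 91]
popright(): [10, 71]
pushright(6): [10, 71, 6]
pushright(67): [10, 71, 6, 67]
popright(): [10, 71, 6]
popright(): [10, 71]
popright(): [10]
pushleft(23): [23, 10]
pushright(79): [23, 10, 79]
pushright(81): [23, 10, 79, 81]
popleft(): [10, 79, 81]

Answer: 10 79 81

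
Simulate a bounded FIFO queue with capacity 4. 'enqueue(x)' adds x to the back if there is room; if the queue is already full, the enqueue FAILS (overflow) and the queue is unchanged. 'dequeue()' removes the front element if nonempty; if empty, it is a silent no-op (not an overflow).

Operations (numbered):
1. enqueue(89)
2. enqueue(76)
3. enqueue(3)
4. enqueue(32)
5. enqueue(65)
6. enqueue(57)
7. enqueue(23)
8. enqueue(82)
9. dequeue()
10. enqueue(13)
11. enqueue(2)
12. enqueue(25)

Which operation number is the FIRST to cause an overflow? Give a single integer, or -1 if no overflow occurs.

Answer: 5

Derivation:
1. enqueue(89): size=1
2. enqueue(76): size=2
3. enqueue(3): size=3
4. enqueue(32): size=4
5. enqueue(65): size=4=cap → OVERFLOW (fail)
6. enqueue(57): size=4=cap → OVERFLOW (fail)
7. enqueue(23): size=4=cap → OVERFLOW (fail)
8. enqueue(82): size=4=cap → OVERFLOW (fail)
9. dequeue(): size=3
10. enqueue(13): size=4
11. enqueue(2): size=4=cap → OVERFLOW (fail)
12. enqueue(25): size=4=cap → OVERFLOW (fail)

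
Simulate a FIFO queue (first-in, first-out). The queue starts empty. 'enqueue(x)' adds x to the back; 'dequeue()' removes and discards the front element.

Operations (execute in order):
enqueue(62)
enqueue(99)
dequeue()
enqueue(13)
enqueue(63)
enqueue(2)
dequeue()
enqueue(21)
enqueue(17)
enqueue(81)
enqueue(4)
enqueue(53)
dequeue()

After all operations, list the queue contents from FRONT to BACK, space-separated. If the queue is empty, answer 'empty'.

Answer: 63 2 21 17 81 4 53

Derivation:
enqueue(62): [62]
enqueue(99): [62, 99]
dequeue(): [99]
enqueue(13): [99, 13]
enqueue(63): [99, 13, 63]
enqueue(2): [99, 13, 63, 2]
dequeue(): [13, 63, 2]
enqueue(21): [13, 63, 2, 21]
enqueue(17): [13, 63, 2, 21, 17]
enqueue(81): [13, 63, 2, 21, 17, 81]
enqueue(4): [13, 63, 2, 21, 17, 81, 4]
enqueue(53): [13, 63, 2, 21, 17, 81, 4, 53]
dequeue(): [63, 2, 21, 17, 81, 4, 53]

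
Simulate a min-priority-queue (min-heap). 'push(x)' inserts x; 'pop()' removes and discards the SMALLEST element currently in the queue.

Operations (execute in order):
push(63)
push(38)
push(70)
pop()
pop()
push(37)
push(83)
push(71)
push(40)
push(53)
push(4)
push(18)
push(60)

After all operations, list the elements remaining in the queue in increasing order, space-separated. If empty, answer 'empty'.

Answer: 4 18 37 40 53 60 70 71 83

Derivation:
push(63): heap contents = [63]
push(38): heap contents = [38, 63]
push(70): heap contents = [38, 63, 70]
pop() → 38: heap contents = [63, 70]
pop() → 63: heap contents = [70]
push(37): heap contents = [37, 70]
push(83): heap contents = [37, 70, 83]
push(71): heap contents = [37, 70, 71, 83]
push(40): heap contents = [37, 40, 70, 71, 83]
push(53): heap contents = [37, 40, 53, 70, 71, 83]
push(4): heap contents = [4, 37, 40, 53, 70, 71, 83]
push(18): heap contents = [4, 18, 37, 40, 53, 70, 71, 83]
push(60): heap contents = [4, 18, 37, 40, 53, 60, 70, 71, 83]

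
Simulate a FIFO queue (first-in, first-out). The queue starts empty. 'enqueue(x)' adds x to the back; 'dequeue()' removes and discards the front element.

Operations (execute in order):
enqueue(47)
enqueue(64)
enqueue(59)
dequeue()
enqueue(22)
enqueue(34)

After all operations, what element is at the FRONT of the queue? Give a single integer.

enqueue(47): queue = [47]
enqueue(64): queue = [47, 64]
enqueue(59): queue = [47, 64, 59]
dequeue(): queue = [64, 59]
enqueue(22): queue = [64, 59, 22]
enqueue(34): queue = [64, 59, 22, 34]

Answer: 64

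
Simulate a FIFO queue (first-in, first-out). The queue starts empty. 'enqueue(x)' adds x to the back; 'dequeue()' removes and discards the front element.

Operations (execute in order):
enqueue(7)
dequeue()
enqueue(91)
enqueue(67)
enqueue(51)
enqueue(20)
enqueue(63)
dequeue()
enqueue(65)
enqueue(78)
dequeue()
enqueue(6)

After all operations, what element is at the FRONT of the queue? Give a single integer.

enqueue(7): queue = [7]
dequeue(): queue = []
enqueue(91): queue = [91]
enqueue(67): queue = [91, 67]
enqueue(51): queue = [91, 67, 51]
enqueue(20): queue = [91, 67, 51, 20]
enqueue(63): queue = [91, 67, 51, 20, 63]
dequeue(): queue = [67, 51, 20, 63]
enqueue(65): queue = [67, 51, 20, 63, 65]
enqueue(78): queue = [67, 51, 20, 63, 65, 78]
dequeue(): queue = [51, 20, 63, 65, 78]
enqueue(6): queue = [51, 20, 63, 65, 78, 6]

Answer: 51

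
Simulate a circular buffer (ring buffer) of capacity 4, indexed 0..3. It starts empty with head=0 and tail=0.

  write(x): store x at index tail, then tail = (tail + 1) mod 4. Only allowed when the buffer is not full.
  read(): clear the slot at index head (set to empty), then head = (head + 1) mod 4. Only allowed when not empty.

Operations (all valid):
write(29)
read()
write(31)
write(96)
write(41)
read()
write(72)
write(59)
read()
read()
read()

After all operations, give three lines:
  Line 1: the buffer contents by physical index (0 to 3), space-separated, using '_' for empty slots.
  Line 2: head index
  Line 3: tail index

Answer: _ 59 _ _
1
2

Derivation:
write(29): buf=[29 _ _ _], head=0, tail=1, size=1
read(): buf=[_ _ _ _], head=1, tail=1, size=0
write(31): buf=[_ 31 _ _], head=1, tail=2, size=1
write(96): buf=[_ 31 96 _], head=1, tail=3, size=2
write(41): buf=[_ 31 96 41], head=1, tail=0, size=3
read(): buf=[_ _ 96 41], head=2, tail=0, size=2
write(72): buf=[72 _ 96 41], head=2, tail=1, size=3
write(59): buf=[72 59 96 41], head=2, tail=2, size=4
read(): buf=[72 59 _ 41], head=3, tail=2, size=3
read(): buf=[72 59 _ _], head=0, tail=2, size=2
read(): buf=[_ 59 _ _], head=1, tail=2, size=1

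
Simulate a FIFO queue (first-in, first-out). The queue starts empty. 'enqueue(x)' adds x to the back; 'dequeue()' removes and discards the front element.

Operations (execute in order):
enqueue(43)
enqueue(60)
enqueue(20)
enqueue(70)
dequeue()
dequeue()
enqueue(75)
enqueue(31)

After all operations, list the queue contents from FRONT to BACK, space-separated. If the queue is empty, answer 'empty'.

enqueue(43): [43]
enqueue(60): [43, 60]
enqueue(20): [43, 60, 20]
enqueue(70): [43, 60, 20, 70]
dequeue(): [60, 20, 70]
dequeue(): [20, 70]
enqueue(75): [20, 70, 75]
enqueue(31): [20, 70, 75, 31]

Answer: 20 70 75 31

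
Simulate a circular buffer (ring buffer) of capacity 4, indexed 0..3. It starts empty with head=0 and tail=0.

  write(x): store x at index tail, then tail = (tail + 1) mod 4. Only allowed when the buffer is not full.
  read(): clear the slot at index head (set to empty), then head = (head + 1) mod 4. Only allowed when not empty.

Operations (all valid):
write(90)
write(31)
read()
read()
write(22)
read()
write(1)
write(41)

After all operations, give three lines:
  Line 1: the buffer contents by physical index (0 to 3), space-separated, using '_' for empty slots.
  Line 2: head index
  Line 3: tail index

write(90): buf=[90 _ _ _], head=0, tail=1, size=1
write(31): buf=[90 31 _ _], head=0, tail=2, size=2
read(): buf=[_ 31 _ _], head=1, tail=2, size=1
read(): buf=[_ _ _ _], head=2, tail=2, size=0
write(22): buf=[_ _ 22 _], head=2, tail=3, size=1
read(): buf=[_ _ _ _], head=3, tail=3, size=0
write(1): buf=[_ _ _ 1], head=3, tail=0, size=1
write(41): buf=[41 _ _ 1], head=3, tail=1, size=2

Answer: 41 _ _ 1
3
1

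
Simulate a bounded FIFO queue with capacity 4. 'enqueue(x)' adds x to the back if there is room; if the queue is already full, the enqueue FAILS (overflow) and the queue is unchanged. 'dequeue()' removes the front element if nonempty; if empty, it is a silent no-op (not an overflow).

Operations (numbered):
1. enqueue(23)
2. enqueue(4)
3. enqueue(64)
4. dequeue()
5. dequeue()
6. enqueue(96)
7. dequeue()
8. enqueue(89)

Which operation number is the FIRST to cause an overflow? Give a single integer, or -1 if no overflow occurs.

1. enqueue(23): size=1
2. enqueue(4): size=2
3. enqueue(64): size=3
4. dequeue(): size=2
5. dequeue(): size=1
6. enqueue(96): size=2
7. dequeue(): size=1
8. enqueue(89): size=2

Answer: -1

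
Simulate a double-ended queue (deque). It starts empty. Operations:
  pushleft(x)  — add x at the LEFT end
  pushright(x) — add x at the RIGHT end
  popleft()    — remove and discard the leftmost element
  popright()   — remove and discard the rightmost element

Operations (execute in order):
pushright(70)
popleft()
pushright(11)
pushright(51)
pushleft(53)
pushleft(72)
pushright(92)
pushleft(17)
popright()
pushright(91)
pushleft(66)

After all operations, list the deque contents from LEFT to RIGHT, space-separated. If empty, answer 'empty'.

Answer: 66 17 72 53 11 51 91

Derivation:
pushright(70): [70]
popleft(): []
pushright(11): [11]
pushright(51): [11, 51]
pushleft(53): [53, 11, 51]
pushleft(72): [72, 53, 11, 51]
pushright(92): [72, 53, 11, 51, 92]
pushleft(17): [17, 72, 53, 11, 51, 92]
popright(): [17, 72, 53, 11, 51]
pushright(91): [17, 72, 53, 11, 51, 91]
pushleft(66): [66, 17, 72, 53, 11, 51, 91]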